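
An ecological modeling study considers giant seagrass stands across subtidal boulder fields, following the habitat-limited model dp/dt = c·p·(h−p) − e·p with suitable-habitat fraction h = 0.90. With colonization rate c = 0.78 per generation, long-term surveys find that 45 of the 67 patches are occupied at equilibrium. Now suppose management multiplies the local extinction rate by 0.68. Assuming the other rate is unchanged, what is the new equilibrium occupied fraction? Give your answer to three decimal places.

Observed p* = 45/67 = 0.67164.
Balance c(h−p*) = e gives e = 0.78×(0.9 − 0.67164) = 0.17812.
New p* = 0.9 − e/c = 0.9 − 0.12112/0.78000 = 0.74472.

0.745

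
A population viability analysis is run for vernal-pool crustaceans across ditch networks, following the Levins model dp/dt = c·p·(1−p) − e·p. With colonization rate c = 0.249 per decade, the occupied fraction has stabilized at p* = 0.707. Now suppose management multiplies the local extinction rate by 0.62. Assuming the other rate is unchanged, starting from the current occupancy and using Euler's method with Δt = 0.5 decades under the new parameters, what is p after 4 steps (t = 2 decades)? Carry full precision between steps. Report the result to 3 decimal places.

0.742

Balance c(1−p*) = e gives e = 0.249×(1 − 0.70700) = 0.07296.
Starting from p₀ = 0.70700; update p ← p + (dp/dt)·Δt with the new parameters.
p: 0.70700 → 0.71680  (Δp = +0.00980)
p: 0.71680 → 0.72586  (Δp = +0.00906)
p: 0.72586 → 0.73422  (Δp = +0.00836)
p: 0.73422 → 0.74191  (Δp = +0.00769)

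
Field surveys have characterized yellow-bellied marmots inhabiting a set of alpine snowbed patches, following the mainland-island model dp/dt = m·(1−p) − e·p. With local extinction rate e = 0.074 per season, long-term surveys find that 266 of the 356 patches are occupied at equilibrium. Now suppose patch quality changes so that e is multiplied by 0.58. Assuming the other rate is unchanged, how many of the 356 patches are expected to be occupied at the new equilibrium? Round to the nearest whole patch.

298

Observed p* = 266/356 = 0.74719.
Balance m(1−p*) = e·p* gives m = e·p*/(1−p*) = 0.074×0.74719/0.25281 = 0.21871.
New p* = m/(m+e) = 0.21871/(0.21871+0.04292) = 0.83595.
Expected occupied = 356 × 0.83595 = 297.60 ≈ 298.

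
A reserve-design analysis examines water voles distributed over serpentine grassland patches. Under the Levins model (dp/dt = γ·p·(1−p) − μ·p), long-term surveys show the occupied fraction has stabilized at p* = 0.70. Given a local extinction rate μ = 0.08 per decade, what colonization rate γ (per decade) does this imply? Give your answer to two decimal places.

0.27

At equilibrium γ(1−p*) = μ, so γ = μ/(1−p*).
γ = 0.08/(1 − 0.70) = 0.08/0.3000 = 0.2667.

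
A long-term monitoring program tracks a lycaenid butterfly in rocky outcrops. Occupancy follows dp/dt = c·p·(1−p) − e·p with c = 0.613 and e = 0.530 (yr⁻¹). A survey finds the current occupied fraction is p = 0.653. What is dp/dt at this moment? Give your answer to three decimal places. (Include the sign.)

-0.207

Colonization term: c·p·(1−p) = 0.613×0.653×0.3470 = 0.13890.
Extinction term: e·p = 0.34609.
dp/dt = 0.13890 − 0.34609 = -0.20719.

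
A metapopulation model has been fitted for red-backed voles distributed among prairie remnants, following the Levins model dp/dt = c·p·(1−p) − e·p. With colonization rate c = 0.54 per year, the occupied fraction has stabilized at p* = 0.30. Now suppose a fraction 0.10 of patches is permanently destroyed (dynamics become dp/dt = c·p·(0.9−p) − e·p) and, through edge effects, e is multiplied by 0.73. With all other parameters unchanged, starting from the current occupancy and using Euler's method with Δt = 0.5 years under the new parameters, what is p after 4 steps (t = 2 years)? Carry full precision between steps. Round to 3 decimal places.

0.326

Balance c(1−p*) = e gives e = 0.54×(1 − 0.30000) = 0.37800.
Starting from p₀ = 0.30000; update p ← p + (dp/dt)·Δt with the new parameters.
  1  |  dp/dt·Δt = +0.007209  |  p_1 = 0.307209
  2  |  dp/dt·Δt = +0.006784  |  p_2 = 0.313993
  3  |  dp/dt·Δt = +0.006359  |  p_3 = 0.320352
  4  |  dp/dt·Δt = +0.005938  |  p_4 = 0.326290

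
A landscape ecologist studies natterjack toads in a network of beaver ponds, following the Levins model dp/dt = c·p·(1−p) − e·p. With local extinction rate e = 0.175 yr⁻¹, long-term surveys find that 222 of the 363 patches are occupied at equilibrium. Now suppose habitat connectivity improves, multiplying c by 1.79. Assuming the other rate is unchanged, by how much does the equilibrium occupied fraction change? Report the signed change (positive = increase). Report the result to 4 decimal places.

0.1714

Observed p* = 222/363 = 0.61157.
Balance c(1−p*) = e gives c = e/(1 − 0.61157) = 0.175/0.38843 = 0.45053.
New p* = 1 − e/c = 1 − 0.17500/0.80645 = 0.78300.
Δp* = 0.78300 − 0.61157 = +0.17143.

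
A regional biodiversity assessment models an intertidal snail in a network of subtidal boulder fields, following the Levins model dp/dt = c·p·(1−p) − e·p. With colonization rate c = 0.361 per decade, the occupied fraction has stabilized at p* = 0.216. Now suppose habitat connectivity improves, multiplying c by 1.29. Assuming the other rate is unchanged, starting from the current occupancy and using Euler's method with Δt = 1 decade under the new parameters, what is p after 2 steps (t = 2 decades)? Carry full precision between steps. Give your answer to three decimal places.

0.251

Balance c(1−p*) = e gives e = 0.361×(1 − 0.21600) = 0.28302.
Starting from p₀ = 0.21600; update p ← p + (dp/dt)·Δt with the new parameters.
t = 1: p = 0.21600 + (+0.01773) = 0.23373
t = 2: p = 0.23373 + (+0.01725) = 0.25098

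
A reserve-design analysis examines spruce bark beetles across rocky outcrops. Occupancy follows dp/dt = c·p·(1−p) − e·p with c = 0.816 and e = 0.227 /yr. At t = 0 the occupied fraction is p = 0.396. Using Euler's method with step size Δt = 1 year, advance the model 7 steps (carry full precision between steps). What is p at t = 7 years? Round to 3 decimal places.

Update rule: p ← p + [c·p·(1−p) − e·p]·Δt with Δt = 1.
t = 1: p = 0.39600 + (+0.10528) = 0.50128
t = 2: p = 0.50128 + (+0.09021) = 0.59149
t = 3: p = 0.59149 + (+0.06290) = 0.65439
t = 4: p = 0.65439 + (+0.03600) = 0.69039
t = 5: p = 0.69039 + (+0.01770) = 0.70809
t = 6: p = 0.70809 + (+0.00793) = 0.71602
t = 7: p = 0.71602 + (+0.00338) = 0.71941

0.719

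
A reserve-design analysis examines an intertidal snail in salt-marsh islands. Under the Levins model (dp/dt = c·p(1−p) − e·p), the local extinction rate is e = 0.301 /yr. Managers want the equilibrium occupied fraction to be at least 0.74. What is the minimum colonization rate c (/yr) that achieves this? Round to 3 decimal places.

p* = 1 − e/c ≥ 0.74 requires e/c ≤ 0.2600, i.e. c ≥ e/0.2600.
c_min = 0.301/0.2600 = 1.1577.

1.158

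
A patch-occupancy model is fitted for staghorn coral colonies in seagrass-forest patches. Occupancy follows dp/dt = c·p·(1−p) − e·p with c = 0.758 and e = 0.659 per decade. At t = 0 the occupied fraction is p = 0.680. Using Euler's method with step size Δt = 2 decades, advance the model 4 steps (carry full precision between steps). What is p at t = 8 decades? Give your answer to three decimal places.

Update rule: p ← p + [c·p·(1−p) − e·p]·Δt with Δt = 2.
  1  |  dp/dt·Δt = -0.566358  |  p_1 = 0.113642
  2  |  dp/dt·Δt = +0.002923  |  p_2 = 0.116564
  3  |  dp/dt·Δt = +0.002481  |  p_3 = 0.119046
  4  |  dp/dt·Δt = +0.002086  |  p_4 = 0.121132

0.121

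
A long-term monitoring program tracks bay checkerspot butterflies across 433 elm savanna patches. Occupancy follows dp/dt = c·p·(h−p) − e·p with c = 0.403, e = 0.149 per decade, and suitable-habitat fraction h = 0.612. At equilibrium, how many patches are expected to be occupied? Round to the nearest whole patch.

105

p* = h − e/c = 0.612 − 0.3697 = 0.2423.
Expected occupied patches = N × p* = 433 × 0.2423 = 104.90 ≈ 105.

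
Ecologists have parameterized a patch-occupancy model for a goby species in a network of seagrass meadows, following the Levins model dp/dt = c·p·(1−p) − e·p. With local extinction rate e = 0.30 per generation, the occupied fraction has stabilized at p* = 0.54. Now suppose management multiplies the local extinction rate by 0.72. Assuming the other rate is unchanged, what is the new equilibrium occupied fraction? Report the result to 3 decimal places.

0.669

Balance c(1−p*) = e gives c = e/(1 − 0.54000) = 0.30/0.46000 = 0.65217.
New p* = 1 − e/c = 1 − 0.21600/0.65217 = 0.66880.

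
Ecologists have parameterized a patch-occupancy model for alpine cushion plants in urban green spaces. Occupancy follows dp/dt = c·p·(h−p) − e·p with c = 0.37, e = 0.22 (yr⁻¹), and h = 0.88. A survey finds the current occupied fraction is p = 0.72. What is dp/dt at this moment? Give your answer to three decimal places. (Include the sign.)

Colonization term: c·p·(h−p) = 0.37×0.72×0.1600 = 0.04262.
Extinction term: e·p = 0.15840.
dp/dt = 0.04262 − 0.15840 = -0.11578.

-0.116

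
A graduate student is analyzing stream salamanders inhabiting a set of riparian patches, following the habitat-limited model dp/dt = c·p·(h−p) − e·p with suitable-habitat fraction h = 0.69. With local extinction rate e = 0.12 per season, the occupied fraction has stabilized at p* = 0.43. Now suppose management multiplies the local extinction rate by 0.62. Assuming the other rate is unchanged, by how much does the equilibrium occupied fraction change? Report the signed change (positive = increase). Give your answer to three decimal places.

0.099

Balance c(h−p*) = e gives c = e/(0.69 − 0.43000) = 0.12/0.26000 = 0.46154.
New p* = 0.69 − e/c = 0.69 − 0.07440/0.46154 = 0.52880.
Δp* = 0.52880 − 0.43000 = +0.09880.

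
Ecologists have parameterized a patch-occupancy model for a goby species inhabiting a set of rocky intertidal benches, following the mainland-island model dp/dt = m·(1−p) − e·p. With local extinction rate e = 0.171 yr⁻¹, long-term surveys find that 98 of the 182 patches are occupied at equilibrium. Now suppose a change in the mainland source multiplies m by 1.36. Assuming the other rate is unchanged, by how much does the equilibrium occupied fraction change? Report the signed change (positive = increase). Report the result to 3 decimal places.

0.075

Observed p* = 98/182 = 0.53846.
Balance m(1−p*) = e·p* gives m = e·p*/(1−p*) = 0.171×0.53846/0.46154 = 0.19950.
New p* = m/(m+e) = 0.27132/(0.27132+0.17100) = 0.61340.
Δp* = 0.61340 − 0.53846 = +0.07494.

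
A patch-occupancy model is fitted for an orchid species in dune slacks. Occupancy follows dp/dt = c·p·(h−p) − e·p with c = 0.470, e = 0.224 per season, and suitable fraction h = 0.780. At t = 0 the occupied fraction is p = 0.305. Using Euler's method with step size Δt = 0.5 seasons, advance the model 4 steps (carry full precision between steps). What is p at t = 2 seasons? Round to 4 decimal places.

Update rule: p ← p + [c·p·(h−p) − e·p]·Δt with Δt = 0.5.
step 1: Δp = -0.00011, p = 0.30489
step 2: Δp = -0.00011, p = 0.30478
step 3: Δp = -0.00010, p = 0.30468
step 4: Δp = -0.00009, p = 0.30459

0.3046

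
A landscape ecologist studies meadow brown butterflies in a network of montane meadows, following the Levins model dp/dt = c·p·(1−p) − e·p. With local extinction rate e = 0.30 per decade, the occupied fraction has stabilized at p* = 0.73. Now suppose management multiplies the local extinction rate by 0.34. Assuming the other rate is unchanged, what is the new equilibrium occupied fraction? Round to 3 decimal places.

0.908

Balance c(1−p*) = e gives c = e/(1 − 0.73000) = 0.30/0.27000 = 1.11111.
New p* = 1 − e/c = 1 − 0.10200/1.11111 = 0.90820.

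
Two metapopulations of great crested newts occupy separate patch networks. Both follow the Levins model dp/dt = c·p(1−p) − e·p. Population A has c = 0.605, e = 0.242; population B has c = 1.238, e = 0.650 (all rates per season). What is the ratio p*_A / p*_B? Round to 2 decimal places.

A: p*_A = 1 − 0.242/0.605 = 0.6000.
B: p*_B = 1 − 0.650/1.238 = 0.4750.
p*_A / p*_B = 0.6000/0.4750 = 1.2633.

1.26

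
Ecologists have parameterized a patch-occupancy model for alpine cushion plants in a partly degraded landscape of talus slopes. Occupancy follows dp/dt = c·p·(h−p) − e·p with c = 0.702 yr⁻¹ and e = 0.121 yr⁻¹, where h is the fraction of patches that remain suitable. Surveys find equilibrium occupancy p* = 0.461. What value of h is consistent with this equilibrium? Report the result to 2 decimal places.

0.63

At equilibrium c(h−p*) = e, so h = p* + e/c.
h = 0.461 + 0.121/0.702 = 0.461 + 0.1724 = 0.6334.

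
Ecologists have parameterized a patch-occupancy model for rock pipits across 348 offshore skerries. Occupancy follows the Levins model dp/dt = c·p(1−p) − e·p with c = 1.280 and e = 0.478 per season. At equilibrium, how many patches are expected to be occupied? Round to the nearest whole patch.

p* = 1 − e/c = 1 − 0.478/1.280 = 0.6266.
Expected occupied patches = N × p* = 348 × 0.6266 = 218.04 ≈ 218.

218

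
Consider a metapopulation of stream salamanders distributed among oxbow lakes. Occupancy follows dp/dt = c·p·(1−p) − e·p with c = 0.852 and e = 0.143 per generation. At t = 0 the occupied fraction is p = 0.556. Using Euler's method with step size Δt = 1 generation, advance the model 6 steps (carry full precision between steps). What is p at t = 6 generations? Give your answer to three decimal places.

Update rule: p ← p + [c·p·(1−p) − e·p]·Δt with Δt = 1.
  1  |  dp/dt·Δt = +0.130820  |  p_1 = 0.686820
  2  |  dp/dt·Δt = +0.085048  |  p_2 = 0.771869
  3  |  dp/dt·Δt = +0.039649  |  p_3 = 0.811518
  4  |  dp/dt·Δt = +0.014272  |  p_4 = 0.825790
  5  |  dp/dt·Δt = +0.004482  |  p_5 = 0.830271
  6  |  dp/dt·Δt = +0.001336  |  p_6 = 0.831607

0.832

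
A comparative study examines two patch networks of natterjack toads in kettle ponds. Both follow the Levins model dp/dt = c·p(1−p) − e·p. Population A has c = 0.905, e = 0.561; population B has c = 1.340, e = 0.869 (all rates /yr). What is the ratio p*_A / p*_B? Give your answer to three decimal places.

A: p*_A = 1 − 0.561/0.905 = 0.3801.
B: p*_B = 1 − 0.869/1.340 = 0.3515.
p*_A / p*_B = 0.3801/0.3515 = 1.0814.

1.081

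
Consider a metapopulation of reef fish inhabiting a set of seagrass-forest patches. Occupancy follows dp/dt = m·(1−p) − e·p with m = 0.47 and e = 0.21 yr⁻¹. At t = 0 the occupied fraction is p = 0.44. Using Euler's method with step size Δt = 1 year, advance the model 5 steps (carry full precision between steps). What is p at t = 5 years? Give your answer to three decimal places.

Update rule: p ← p + [m·(1−p) − e·p]·Δt with Δt = 1.
  1  |  dp/dt·Δt = +0.170800  |  p_1 = 0.610800
  2  |  dp/dt·Δt = +0.054656  |  p_2 = 0.665456
  3  |  dp/dt·Δt = +0.017490  |  p_3 = 0.682946
  4  |  dp/dt·Δt = +0.005597  |  p_4 = 0.688543
  5  |  dp/dt·Δt = +0.001791  |  p_5 = 0.690334

0.690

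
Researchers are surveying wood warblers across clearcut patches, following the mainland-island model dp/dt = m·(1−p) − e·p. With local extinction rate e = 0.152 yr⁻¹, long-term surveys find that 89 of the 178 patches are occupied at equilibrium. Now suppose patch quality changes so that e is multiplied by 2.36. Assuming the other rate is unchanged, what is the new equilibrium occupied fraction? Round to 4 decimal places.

0.2976

Observed p* = 89/178 = 0.50000.
Balance m(1−p*) = e·p* gives m = e·p*/(1−p*) = 0.152×0.50000/0.50000 = 0.15200.
New p* = m/(m+e) = 0.15200/(0.15200+0.35872) = 0.29762.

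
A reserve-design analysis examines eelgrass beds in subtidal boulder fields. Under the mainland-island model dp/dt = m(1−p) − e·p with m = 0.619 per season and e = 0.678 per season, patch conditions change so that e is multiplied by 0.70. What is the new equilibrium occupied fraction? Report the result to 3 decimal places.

0.566

Before: p* = 0.619/(0.619+0.678) = 0.4773.
After: m = 0.619, e = 0.4746; p* = 0.619/1.0936 = 0.5660.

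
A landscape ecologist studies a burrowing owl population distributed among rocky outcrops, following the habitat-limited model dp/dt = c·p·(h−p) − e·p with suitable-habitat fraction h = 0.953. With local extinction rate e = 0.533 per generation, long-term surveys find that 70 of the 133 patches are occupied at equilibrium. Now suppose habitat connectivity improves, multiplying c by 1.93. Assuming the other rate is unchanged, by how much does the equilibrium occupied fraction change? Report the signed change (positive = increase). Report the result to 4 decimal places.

Observed p* = 70/133 = 0.52632.
Balance c(h−p*) = e gives c = e/(0.953 − 0.52632) = 0.533/0.42668 = 1.24918.
New p* = 0.953 − e/c = 0.953 − 0.53300/2.41092 = 0.73192.
Δp* = 0.73192 − 0.52632 = +0.20560.

0.2056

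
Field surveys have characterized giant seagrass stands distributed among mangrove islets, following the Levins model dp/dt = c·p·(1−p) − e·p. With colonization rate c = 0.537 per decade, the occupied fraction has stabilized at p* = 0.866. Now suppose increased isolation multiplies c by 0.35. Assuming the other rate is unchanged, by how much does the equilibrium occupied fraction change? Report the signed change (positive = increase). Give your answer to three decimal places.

Balance c(1−p*) = e gives e = 0.537×(1 − 0.86600) = 0.07196.
New p* = 1 − e/c = 1 − 0.07196/0.18795 = 0.61713.
Δp* = 0.61713 − 0.86600 = -0.24887.

-0.249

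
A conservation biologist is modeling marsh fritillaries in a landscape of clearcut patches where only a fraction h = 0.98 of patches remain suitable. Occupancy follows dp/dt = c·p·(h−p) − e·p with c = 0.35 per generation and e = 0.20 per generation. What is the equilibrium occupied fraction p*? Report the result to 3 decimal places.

0.409

Setting dp/dt = 0 and dividing by p* gives c·(h−p*) = e.
So p* = h − e/c = 0.98 − 0.20/0.35 = 0.98 − 0.5714 = 0.4086.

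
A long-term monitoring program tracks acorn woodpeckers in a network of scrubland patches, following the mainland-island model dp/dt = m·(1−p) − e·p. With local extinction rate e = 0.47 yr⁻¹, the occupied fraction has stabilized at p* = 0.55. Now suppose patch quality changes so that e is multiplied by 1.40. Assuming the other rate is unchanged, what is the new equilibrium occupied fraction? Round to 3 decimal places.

0.466

Balance m(1−p*) = e·p* gives m = e·p*/(1−p*) = 0.47×0.55000/0.45000 = 0.57444.
New p* = m/(m+e) = 0.57444/(0.57444+0.65800) = 0.46610.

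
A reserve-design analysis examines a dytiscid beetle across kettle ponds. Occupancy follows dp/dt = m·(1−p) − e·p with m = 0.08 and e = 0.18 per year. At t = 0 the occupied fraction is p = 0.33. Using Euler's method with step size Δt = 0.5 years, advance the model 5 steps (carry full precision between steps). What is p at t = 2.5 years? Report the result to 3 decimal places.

Update rule: p ← p + [m·(1−p) − e·p]·Δt with Δt = 0.5.
p: 0.33000 → 0.32710  (Δp = -0.00290)
p: 0.32710 → 0.32458  (Δp = -0.00252)
p: 0.32458 → 0.32238  (Δp = -0.00220)
p: 0.32238 → 0.32047  (Δp = -0.00191)
p: 0.32047 → 0.31881  (Δp = -0.00166)

0.319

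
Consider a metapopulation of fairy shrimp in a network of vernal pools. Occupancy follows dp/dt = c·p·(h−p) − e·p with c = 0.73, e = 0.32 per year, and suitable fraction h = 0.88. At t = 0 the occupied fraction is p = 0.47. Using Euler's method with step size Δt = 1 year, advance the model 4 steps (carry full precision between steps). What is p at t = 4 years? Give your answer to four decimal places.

Update rule: p ← p + [c·p·(h−p) − e·p]·Δt with Δt = 1.
  1  |  dp/dt·Δt = -0.009729  |  p_1 = 0.460271
  2  |  dp/dt·Δt = -0.006259  |  p_2 = 0.454012
  3  |  dp/dt·Δt = -0.004099  |  p_3 = 0.449913
  4  |  dp/dt·Δt = -0.002716  |  p_4 = 0.447197

0.4472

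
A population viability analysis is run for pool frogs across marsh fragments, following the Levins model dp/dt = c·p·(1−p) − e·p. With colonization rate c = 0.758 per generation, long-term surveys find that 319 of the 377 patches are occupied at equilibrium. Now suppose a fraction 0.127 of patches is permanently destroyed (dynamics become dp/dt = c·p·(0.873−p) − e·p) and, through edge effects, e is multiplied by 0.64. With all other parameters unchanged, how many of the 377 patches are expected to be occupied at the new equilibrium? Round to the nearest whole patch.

292

Observed p* = 319/377 = 0.84615.
Balance c(1−p*) = e gives e = 0.758×(1 − 0.84615) = 0.11662.
New p* = 0.873 − e/c = 0.873 − 0.07464/0.75800 = 0.77453.
Expected occupied = 377 × 0.77453 = 292.00 ≈ 292.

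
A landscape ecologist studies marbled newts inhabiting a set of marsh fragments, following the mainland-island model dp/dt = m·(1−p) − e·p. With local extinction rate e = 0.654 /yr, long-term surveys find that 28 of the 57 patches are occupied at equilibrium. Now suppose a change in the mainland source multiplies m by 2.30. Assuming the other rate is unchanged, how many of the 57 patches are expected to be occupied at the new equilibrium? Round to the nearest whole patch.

39

Observed p* = 28/57 = 0.49123.
Balance m(1−p*) = e·p* gives m = e·p*/(1−p*) = 0.654×0.49123/0.50877 = 0.63145.
New p* = m/(m+e) = 1.45233/(1.45233+0.65400) = 0.68951.
Expected occupied = 57 × 0.68951 = 39.30 ≈ 39.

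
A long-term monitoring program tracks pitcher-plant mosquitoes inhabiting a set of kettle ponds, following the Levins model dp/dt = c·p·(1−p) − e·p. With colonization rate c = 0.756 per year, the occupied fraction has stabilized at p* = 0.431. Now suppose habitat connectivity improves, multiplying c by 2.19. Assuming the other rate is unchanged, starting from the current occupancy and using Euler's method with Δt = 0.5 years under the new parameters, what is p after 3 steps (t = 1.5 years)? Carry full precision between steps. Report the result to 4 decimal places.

0.6877

Balance c(1−p*) = e gives e = 0.756×(1 − 0.43100) = 0.43016.
Starting from p₀ = 0.43100; update p ← p + (dp/dt)·Δt with the new parameters.
t = 0.5: p = 0.43100 + (+0.11031) = 0.54131
t = 1: p = 0.54131 + (+0.08912) = 0.63043
t = 1.5: p = 0.63043 + (+0.05728) = 0.68771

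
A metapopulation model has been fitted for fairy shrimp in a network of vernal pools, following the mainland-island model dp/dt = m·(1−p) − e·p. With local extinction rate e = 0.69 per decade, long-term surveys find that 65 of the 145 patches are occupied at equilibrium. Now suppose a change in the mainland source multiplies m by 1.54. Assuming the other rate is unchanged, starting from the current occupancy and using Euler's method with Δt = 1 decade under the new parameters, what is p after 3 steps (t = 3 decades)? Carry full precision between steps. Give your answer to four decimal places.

0.5740

Observed p* = 65/145 = 0.44828.
Balance m(1−p*) = e·p* gives m = e·p*/(1−p*) = 0.69×0.44828/0.55172 = 0.56062.
Starting from p₀ = 0.44828; update p ← p + (dp/dt)·Δt with the new parameters.
  1  |  dp/dt·Δt = +0.167028  |  p_1 = 0.615303
  2  |  dp/dt·Δt = -0.092427  |  p_2 = 0.522877
  3  |  dp/dt·Δt = +0.051146  |  p_3 = 0.574022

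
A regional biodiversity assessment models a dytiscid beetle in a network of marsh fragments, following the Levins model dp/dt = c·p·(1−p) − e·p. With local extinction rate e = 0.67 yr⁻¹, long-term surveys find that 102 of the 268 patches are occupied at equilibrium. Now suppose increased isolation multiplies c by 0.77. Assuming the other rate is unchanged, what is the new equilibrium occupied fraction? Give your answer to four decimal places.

Observed p* = 102/268 = 0.38060.
Balance c(1−p*) = e gives c = e/(1 − 0.38060) = 0.67/0.61940 = 1.08169.
New p* = 1 − e/c = 1 − 0.67000/0.83290 = 0.19558.

0.1956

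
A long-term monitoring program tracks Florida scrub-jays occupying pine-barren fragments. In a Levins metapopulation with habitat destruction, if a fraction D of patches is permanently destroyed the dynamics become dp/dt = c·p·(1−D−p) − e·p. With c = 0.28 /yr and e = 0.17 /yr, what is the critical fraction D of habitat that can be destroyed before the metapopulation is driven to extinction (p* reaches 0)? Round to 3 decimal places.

The nontrivial equilibrium is p* = (1−D) − e/c; extinction occurs when this hits zero.
So D_crit = 1 − e/c = 1 − 0.17/0.28 = 1 − 0.6071 = 0.3929.
Note this equals the original equilibrium occupancy — the Levins extinction-debt result.

0.393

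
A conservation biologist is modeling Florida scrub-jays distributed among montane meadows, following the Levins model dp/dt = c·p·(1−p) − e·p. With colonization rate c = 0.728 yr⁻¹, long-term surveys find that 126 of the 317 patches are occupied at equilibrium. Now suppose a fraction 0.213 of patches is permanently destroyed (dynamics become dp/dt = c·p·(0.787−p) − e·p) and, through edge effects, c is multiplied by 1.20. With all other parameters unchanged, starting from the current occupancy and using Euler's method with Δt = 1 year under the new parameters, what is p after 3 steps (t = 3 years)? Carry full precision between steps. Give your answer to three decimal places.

0.321

Observed p* = 126/317 = 0.39748.
Balance c(1−p*) = e gives e = 0.728×(1 − 0.39748) = 0.43864.
Starting from p₀ = 0.39748; update p ← p + (dp/dt)·Δt with the new parameters.
p: 0.39748 → 0.35838  (Δp = -0.03909)
p: 0.35838 → 0.33538  (Δp = -0.02301)
p: 0.33538 → 0.32059  (Δp = -0.01479)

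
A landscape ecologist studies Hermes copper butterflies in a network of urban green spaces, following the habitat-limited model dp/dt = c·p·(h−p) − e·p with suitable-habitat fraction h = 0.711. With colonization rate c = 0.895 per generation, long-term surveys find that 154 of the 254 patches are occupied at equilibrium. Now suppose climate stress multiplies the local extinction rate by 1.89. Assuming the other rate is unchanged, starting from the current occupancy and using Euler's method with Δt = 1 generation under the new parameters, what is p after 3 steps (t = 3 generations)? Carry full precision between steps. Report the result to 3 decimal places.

0.524

Observed p* = 154/254 = 0.60630.
Balance c(h−p*) = e gives e = 0.895×(0.711 − 0.60630) = 0.09371.
Starting from p₀ = 0.60630; update p ← p + (dp/dt)·Δt with the new parameters.
t = 1: p = 0.60630 + (-0.05056) = 0.55573
t = 2: p = 0.55573 + (-0.02120) = 0.53454
t = 3: p = 0.53454 + (-0.01025) = 0.52429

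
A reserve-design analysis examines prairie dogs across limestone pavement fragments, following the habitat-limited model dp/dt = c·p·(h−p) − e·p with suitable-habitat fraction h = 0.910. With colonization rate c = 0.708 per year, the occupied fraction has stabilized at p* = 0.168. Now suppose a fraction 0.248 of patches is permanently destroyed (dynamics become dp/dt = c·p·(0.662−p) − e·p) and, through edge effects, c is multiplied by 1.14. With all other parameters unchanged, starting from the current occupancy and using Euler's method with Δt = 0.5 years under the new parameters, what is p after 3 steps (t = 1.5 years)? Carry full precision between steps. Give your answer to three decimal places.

Balance c(h−p*) = e gives e = 0.708×(0.91 − 0.16800) = 0.52534.
Starting from p₀ = 0.16800; update p ← p + (dp/dt)·Δt with the new parameters.
p: 0.16800 → 0.15736  (Δp = -0.01064)
p: 0.15736 → 0.14808  (Δp = -0.00929)
p: 0.14808 → 0.13989  (Δp = -0.00818)

0.140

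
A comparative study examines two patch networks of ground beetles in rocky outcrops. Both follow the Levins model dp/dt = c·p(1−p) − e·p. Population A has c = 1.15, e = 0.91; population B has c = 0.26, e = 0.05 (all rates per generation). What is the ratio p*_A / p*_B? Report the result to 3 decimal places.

0.258

A: p*_A = 1 − 0.91/1.15 = 0.2087.
B: p*_B = 1 − 0.05/0.26 = 0.8077.
p*_A / p*_B = 0.2087/0.8077 = 0.2584.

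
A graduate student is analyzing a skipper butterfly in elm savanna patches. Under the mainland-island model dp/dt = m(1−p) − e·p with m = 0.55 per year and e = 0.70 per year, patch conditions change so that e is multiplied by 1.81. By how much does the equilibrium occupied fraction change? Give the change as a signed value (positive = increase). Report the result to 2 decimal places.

-0.14

Before: p* = 0.55/(0.55+0.70) = 0.4400.
After: m = 0.55, e = 1.267; p* = 0.55/1.8170 = 0.3027.
Δp* = 0.3027 − 0.4400 = -0.1373.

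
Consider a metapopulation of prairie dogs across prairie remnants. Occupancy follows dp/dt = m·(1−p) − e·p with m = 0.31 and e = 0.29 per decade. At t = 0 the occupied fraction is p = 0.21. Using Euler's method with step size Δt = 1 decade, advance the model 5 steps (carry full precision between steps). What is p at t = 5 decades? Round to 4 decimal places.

0.5135

Update rule: p ← p + [m·(1−p) − e·p]·Δt with Δt = 1.
p: 0.21000 → 0.39400  (Δp = +0.18400)
p: 0.39400 → 0.46760  (Δp = +0.07360)
p: 0.46760 → 0.49704  (Δp = +0.02944)
p: 0.49704 → 0.50882  (Δp = +0.01178)
p: 0.50882 → 0.51353  (Δp = +0.00471)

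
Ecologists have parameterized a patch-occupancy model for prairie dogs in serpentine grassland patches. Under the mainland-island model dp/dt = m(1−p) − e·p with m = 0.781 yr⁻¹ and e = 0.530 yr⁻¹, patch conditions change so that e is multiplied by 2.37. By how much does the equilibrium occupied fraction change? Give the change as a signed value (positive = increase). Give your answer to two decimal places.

Before: p* = 0.781/(0.781+0.530) = 0.5957.
After: m = 0.781, e = 1.2561; p* = 0.781/2.0371 = 0.3834.
Δp* = 0.3834 − 0.5957 = -0.2123.

-0.21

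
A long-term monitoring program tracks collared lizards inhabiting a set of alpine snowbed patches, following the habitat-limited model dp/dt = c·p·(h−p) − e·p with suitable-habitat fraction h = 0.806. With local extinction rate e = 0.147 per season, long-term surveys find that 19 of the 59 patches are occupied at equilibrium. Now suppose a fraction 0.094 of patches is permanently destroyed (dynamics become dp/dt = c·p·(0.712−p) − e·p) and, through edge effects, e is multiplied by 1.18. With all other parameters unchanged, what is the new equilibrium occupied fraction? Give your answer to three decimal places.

Observed p* = 19/59 = 0.32203.
Balance c(h−p*) = e gives c = e/(0.806 − 0.32203) = 0.147/0.48397 = 0.30374.
New p* = 0.712 − e/c = 0.712 − 0.17346/0.30374 = 0.14092.

0.141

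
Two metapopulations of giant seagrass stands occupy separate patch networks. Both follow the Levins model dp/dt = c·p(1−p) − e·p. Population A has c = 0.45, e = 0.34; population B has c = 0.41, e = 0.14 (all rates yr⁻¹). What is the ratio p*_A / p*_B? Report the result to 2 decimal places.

0.37

A: p*_A = 1 − 0.34/0.45 = 0.2444.
B: p*_B = 1 − 0.14/0.41 = 0.6585.
p*_A / p*_B = 0.2444/0.6585 = 0.3712.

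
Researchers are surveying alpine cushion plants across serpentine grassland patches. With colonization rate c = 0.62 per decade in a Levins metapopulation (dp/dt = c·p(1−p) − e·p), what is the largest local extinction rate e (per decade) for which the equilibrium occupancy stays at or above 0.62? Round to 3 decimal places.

0.236

1 − e/c ≥ 0.62 ⇒ e ≤ c(1 − 0.62) = 0.62 × 0.3800.
e_max = 0.2356.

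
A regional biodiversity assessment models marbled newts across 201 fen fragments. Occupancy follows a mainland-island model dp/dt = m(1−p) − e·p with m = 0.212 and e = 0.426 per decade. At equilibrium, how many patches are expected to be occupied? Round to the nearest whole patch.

67

p* = m/(m+e) = 0.212/0.6380 = 0.3323.
Expected occupied patches = N × p* = 201 × 0.3323 = 66.79 ≈ 67.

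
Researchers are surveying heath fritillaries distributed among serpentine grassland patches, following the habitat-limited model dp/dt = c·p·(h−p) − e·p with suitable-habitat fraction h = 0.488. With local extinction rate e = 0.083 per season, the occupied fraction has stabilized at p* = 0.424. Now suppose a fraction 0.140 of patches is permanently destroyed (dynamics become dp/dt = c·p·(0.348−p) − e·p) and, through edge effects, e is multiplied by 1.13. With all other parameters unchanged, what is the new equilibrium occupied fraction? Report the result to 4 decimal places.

Balance c(h−p*) = e gives c = e/(0.488 − 0.42400) = 0.083/0.06400 = 1.29688.
New p* = 0.348 − e/c = 0.348 − 0.09379/1.29688 = 0.27568.

0.2757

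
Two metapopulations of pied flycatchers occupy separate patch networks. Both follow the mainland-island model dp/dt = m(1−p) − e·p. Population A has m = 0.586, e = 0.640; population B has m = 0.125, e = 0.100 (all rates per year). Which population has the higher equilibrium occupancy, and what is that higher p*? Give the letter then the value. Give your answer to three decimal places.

B, 0.556

A: p*_A = m/(m+e) = 0.586/1.2260 = 0.4780.
B: p*_B = 0.125/0.2250 = 0.5556.
B is higher at 0.5556.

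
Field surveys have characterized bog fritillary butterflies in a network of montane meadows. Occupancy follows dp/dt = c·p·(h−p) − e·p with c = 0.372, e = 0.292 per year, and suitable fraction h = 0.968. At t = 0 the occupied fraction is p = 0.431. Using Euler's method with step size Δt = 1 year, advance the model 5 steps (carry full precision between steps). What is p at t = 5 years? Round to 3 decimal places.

0.302

Update rule: p ← p + [c·p·(h−p) − e·p]·Δt with Δt = 1.
  1  |  dp/dt·Δt = -0.039754  |  p_1 = 0.391246
  2  |  dp/dt·Δt = -0.030301  |  p_2 = 0.360945
  3  |  dp/dt·Δt = -0.023886  |  p_3 = 0.337059
  4  |  dp/dt·Δt = -0.019310  |  p_4 = 0.317749
  5  |  dp/dt·Δt = -0.015921  |  p_5 = 0.301828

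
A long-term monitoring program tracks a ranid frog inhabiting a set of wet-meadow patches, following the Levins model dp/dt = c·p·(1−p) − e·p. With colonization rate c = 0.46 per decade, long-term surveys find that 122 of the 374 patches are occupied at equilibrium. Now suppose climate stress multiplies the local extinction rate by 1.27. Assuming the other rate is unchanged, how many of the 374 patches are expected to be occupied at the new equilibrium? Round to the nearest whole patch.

Observed p* = 122/374 = 0.32620.
Balance c(1−p*) = e gives e = 0.46×(1 − 0.32620) = 0.30995.
New p* = 1 − e/c = 1 − 0.39364/0.46000 = 0.14426.
Expected occupied = 374 × 0.14426 = 53.95 ≈ 54.

54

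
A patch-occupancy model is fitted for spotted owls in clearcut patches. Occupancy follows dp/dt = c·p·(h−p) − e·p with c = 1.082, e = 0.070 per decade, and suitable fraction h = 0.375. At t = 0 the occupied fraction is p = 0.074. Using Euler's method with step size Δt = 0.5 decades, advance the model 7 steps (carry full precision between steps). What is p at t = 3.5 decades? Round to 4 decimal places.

Update rule: p ← p + [c·p·(h−p) − e·p]·Δt with Δt = 0.5.
t = 0.5: p = 0.07400 + (+0.00946) = 0.08346
t = 1: p = 0.08346 + (+0.01024) = 0.09370
t = 1.5: p = 0.09370 + (+0.01098) = 0.10468
t = 2: p = 0.10468 + (+0.01165) = 0.11633
t = 2.5: p = 0.11633 + (+0.01221) = 0.12854
t = 3: p = 0.12854 + (+0.01264) = 0.14118
t = 3.5: p = 0.14118 + (+0.01292) = 0.15409

0.1541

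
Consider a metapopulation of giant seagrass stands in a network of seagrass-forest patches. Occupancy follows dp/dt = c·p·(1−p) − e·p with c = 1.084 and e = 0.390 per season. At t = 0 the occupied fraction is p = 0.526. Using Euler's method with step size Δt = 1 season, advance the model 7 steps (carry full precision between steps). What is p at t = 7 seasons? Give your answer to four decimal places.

0.6402

Update rule: p ← p + [c·p·(1−p) − e·p]·Δt with Δt = 1.
p: 0.52600 → 0.59113  (Δp = +0.06513)
p: 0.59113 → 0.62259  (Δp = +0.03146)
p: 0.62259 → 0.63449  (Δp = +0.01190)
p: 0.63449 → 0.63843  (Δp = +0.00394)
p: 0.63843 → 0.63967  (Δp = +0.00124)
p: 0.63967 → 0.64005  (Δp = +0.00038)
p: 0.64005 → 0.64017  (Δp = +0.00012)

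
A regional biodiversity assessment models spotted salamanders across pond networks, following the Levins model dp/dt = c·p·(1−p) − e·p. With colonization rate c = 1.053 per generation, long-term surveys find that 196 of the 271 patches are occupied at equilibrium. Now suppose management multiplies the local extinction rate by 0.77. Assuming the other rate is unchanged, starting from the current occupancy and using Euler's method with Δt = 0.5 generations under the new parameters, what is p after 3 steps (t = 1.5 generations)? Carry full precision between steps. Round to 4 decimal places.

0.7726

Observed p* = 196/271 = 0.72325.
Balance c(1−p*) = e gives e = 1.053×(1 − 0.72325) = 0.29142.
Starting from p₀ = 0.72325; update p ← p + (dp/dt)·Δt with the new parameters.
  1  |  dp/dt·Δt = +0.024238  |  p_1 = 0.747486
  2  |  dp/dt·Δt = +0.015512  |  p_2 = 0.762997
  3  |  dp/dt·Δt = +0.009602  |  p_3 = 0.772600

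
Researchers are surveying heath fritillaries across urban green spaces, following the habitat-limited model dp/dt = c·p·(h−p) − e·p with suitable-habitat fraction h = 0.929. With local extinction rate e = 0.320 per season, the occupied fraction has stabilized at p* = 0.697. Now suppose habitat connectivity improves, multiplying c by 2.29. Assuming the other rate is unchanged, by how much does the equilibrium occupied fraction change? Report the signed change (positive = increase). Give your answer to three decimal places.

Balance c(h−p*) = e gives c = e/(0.929 − 0.69700) = 0.320/0.23200 = 1.37931.
New p* = 0.929 − e/c = 0.929 − 0.32000/3.15862 = 0.82769.
Δp* = 0.82769 − 0.69700 = +0.13069.

0.131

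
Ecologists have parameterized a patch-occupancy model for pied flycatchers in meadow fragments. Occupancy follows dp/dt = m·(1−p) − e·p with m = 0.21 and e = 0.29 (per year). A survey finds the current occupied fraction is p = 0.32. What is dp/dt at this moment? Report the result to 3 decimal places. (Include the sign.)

0.050

Colonization term: m·(1−p) = 0.21×0.6800 = 0.14280.
Extinction term: e·p = 0.09280.
dp/dt = 0.14280 − 0.09280 = 0.05000.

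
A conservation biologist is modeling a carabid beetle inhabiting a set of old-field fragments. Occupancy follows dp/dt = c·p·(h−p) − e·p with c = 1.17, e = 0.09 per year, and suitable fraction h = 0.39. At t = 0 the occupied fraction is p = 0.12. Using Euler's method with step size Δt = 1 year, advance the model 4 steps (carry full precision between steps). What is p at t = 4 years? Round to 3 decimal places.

Update rule: p ← p + [c·p·(h−p) − e·p]·Δt with Δt = 1.
  1  |  dp/dt·Δt = +0.027108  |  p_1 = 0.147108
  2  |  dp/dt·Δt = +0.028566  |  p_2 = 0.175674
  3  |  dp/dt·Δt = +0.028242  |  p_3 = 0.203916
  4  |  dp/dt·Δt = +0.026044  |  p_4 = 0.229959

0.230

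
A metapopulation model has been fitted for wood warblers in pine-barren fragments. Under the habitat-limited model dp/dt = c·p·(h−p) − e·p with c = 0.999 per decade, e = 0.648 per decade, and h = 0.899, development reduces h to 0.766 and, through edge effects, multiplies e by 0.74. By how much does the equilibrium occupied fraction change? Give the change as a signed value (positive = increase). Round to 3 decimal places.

Before: p* = h − e/c = 0.899 − 0.648/0.999 = 0.899 − 0.6486 = 0.2504.
After: c = 0.999, e = 0.47952, h = 0.766; p* = 0.766 − 0.47952/0.999 = 0.2860.
Δp* = 0.2860 − 0.2504 = +0.0356.

0.036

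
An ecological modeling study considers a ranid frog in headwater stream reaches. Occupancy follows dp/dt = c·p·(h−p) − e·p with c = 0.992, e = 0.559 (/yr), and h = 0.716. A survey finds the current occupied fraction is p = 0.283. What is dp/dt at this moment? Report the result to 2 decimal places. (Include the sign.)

-0.04

Colonization term: c·p·(h−p) = 0.992×0.283×0.4330 = 0.12156.
Extinction term: e·p = 0.15820.
dp/dt = 0.12156 − 0.15820 = -0.03664.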